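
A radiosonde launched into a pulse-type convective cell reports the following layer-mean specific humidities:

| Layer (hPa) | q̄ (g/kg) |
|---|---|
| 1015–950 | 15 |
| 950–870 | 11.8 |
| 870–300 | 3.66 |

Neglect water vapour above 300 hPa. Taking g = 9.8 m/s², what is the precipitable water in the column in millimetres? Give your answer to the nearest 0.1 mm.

PW ≈ 40.9 mm

Precipitable water is the column-integrated vapour mass per unit area: PW = (1/g) Σ q̄ Δp, with q in kg/kg and Δp in Pa (1 kg/m² of water = 1 mm).
Layer 1015–950 hPa: Δp = 65 hPa = 6500 Pa, q̄ = 0.015 kg/kg → 0.015 × 6500 / 9.8 = 9.95 mm
Layer 950–870 hPa: Δp = 80 hPa = 8000 Pa, q̄ = 0.0118 kg/kg → 0.0118 × 8000 / 9.8 = 9.63 mm
Layer 870–300 hPa: Δp = 570 hPa = 57000 Pa, q̄ = 0.00366 kg/kg → 0.00366 × 57000 / 9.8 = 21.29 mm
PW = 9.95 + 9.63 + 21.29 = 40.87 ≈ 40.9 mm.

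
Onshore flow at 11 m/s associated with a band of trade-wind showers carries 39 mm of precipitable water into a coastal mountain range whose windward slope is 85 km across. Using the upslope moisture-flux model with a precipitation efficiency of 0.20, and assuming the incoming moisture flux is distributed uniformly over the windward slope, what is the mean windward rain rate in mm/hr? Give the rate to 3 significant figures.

R ≈ 3.63 mm/hr

Incoming column moisture flux per unit ridge length: F = V × PW = 11 × 39 = 429 mm·m/s.
Spread over the 85 km slope with efficiency ε = 0.20: R = ε·F/W = 0.20 × 429 / 85000 m = 1.009e-03 mm/s.
R = 1.009e-03 × 3600 = 3.63 mm/hr.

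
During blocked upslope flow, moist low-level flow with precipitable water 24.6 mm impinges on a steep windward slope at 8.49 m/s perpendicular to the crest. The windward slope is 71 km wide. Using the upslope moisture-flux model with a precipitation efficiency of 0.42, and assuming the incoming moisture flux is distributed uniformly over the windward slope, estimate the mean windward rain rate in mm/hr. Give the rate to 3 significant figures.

Incoming column moisture flux per unit ridge length: F = V × PW = 8.49 × 24.6 = 208.854 mm·m/s.
Spread over the 71 km slope with efficiency ε = 0.42: R = ε·F/W = 0.42 × 208.854 / 71000 m = 1.235e-03 mm/s.
R = 1.235e-03 × 3600 = 4.45 mm/hr.

R ≈ 4.45 mm/hr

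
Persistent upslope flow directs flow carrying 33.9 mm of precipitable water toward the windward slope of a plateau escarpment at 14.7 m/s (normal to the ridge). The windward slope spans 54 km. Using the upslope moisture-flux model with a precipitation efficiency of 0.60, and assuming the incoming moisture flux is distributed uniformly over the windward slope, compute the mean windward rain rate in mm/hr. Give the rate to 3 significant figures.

Incoming column moisture flux per unit ridge length: F = V × PW = 14.7 × 33.9 = 498.33 mm·m/s.
Spread over the 54 km slope with efficiency ε = 0.60: R = ε·F/W = 0.60 × 498.33 / 54000 m = 5.537e-03 mm/s.
R = 5.537e-03 × 3600 = 19.9 mm/hr.

R ≈ 19.9 mm/hr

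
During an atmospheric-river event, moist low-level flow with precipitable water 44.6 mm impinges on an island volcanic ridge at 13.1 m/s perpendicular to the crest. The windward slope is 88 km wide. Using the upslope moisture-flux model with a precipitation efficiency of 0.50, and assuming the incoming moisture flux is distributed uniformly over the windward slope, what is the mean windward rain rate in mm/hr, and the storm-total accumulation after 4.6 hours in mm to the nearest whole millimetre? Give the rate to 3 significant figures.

Incoming column moisture flux per unit ridge length: F = V × PW = 13.1 × 44.6 = 584.26 mm·m/s.
Spread over the 88 km slope with efficiency ε = 0.50: R = ε·F/W = 0.50 × 584.26 / 88000 m = 3.320e-03 mm/s.
R = 3.320e-03 × 3600 = 12.0 mm/hr.
Over 4.6 h: total = 12.0 × 4.6 = 55.2 ≈ 55 mm.

R ≈ 12.0 mm/hr; total ≈ 55 mm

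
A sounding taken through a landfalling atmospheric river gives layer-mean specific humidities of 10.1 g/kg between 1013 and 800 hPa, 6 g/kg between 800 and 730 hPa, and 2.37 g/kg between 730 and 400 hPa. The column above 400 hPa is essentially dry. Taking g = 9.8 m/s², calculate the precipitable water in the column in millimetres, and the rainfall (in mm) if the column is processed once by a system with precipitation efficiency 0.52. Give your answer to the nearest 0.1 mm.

Precipitable water is the column-integrated vapour mass per unit area: PW = (1/g) Σ q̄ Δp, with q in kg/kg and Δp in Pa (1 kg/m² of water = 1 mm).
Layer 1013–800 hPa: Δp = 213 hPa = 21300 Pa, q̄ = 0.0101 kg/kg → 0.0101 × 21300 / 9.8 = 21.95 mm
Layer 800–730 hPa: Δp = 70 hPa = 7000 Pa, q̄ = 0.006 kg/kg → 0.006 × 7000 / 9.8 = 4.29 mm
Layer 730–400 hPa: Δp = 330 hPa = 33000 Pa, q̄ = 0.00237 kg/kg → 0.00237 × 33000 / 9.8 = 7.98 mm
PW = 21.95 + 4.29 + 7.98 = 34.22 ≈ 34.2 mm.
Rainfall = ε × PW = 0.52 × 34.2 = 17.8 mm.

PW ≈ 34.2 mm; rainfall ≈ 17.8 mm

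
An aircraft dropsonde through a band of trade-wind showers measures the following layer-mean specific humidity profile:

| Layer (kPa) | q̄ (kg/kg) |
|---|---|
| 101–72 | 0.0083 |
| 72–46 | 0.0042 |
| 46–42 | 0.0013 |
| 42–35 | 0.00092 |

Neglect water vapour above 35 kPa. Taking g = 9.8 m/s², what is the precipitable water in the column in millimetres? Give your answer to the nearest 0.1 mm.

PW ≈ 36.9 mm

Precipitable water is the column-integrated vapour mass per unit area: PW = (1/g) Σ q̄ Δp, with q in kg/kg and Δp in Pa (1 kg/m² of water = 1 mm).
Layer 101–72 kPa: Δp = 290 hPa = 29000 Pa, q̄ = 0.0083 kg/kg → 0.0083 × 29000 / 9.8 = 24.56 mm
Layer 72–46 kPa: Δp = 260 hPa = 26000 Pa, q̄ = 0.0042 kg/kg → 0.0042 × 26000 / 9.8 = 11.14 mm
Layer 46–42 kPa: Δp = 40 hPa = 4000 Pa, q̄ = 0.0013 kg/kg → 0.0013 × 4000 / 9.8 = 0.53 mm
Layer 42–35 kPa: Δp = 70 hPa = 7000 Pa, q̄ = 0.00092 kg/kg → 0.00092 × 7000 / 9.8 = 0.66 mm
PW = 24.56 + 11.14 + 0.53 + 0.66 = 36.89 ≈ 36.9 mm.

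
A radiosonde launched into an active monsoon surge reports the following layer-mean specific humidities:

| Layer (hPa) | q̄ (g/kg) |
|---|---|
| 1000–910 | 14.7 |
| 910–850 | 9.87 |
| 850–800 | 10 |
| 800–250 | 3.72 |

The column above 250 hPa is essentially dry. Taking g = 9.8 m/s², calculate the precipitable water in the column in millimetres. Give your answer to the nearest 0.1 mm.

PW ≈ 45.5 mm

Precipitable water is the column-integrated vapour mass per unit area: PW = (1/g) Σ q̄ Δp, with q in kg/kg and Δp in Pa (1 kg/m² of water = 1 mm).
Layer 1000–910 hPa: Δp = 90 hPa = 9000 Pa, q̄ = 0.0147 kg/kg → 0.0147 × 9000 / 9.8 = 13.50 mm
Layer 910–850 hPa: Δp = 60 hPa = 6000 Pa, q̄ = 0.00987 kg/kg → 0.00987 × 6000 / 9.8 = 6.04 mm
Layer 850–800 hPa: Δp = 50 hPa = 5000 Pa, q̄ = 0.01 kg/kg → 0.01 × 5000 / 9.8 = 5.10 mm
Layer 800–250 hPa: Δp = 550 hPa = 55000 Pa, q̄ = 0.00372 kg/kg → 0.00372 × 55000 / 9.8 = 20.88 mm
PW = 13.50 + 6.04 + 5.10 + 20.88 = 45.52 ≈ 45.5 mm.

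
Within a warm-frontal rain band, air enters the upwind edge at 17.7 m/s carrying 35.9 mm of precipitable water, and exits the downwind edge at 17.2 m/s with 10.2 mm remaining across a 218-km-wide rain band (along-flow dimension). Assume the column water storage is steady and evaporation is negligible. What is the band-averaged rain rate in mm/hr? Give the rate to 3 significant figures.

Column moisture flux per unit crosswind length is F = V × PW.
Inflow: F_in = 17.7 × 35.9 = 635.43 mm·m/s
Outflow: F_out = 17.2 × 10.2 = 175.44 mm·m/s
Steady-state rate R = (F_in − F_out)/L = (635.43 − 175.44) / 218000 m = 2.110e-03 mm/s.
R = 2.110e-03 × 3600 = 7.60 mm/hr.

R ≈ 7.60 mm/hr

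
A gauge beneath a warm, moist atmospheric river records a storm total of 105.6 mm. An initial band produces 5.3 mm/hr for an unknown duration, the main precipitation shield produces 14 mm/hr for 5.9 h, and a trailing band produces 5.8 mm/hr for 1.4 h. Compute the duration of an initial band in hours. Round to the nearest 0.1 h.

duration ≈ 2.8 h

Known phases: 14 × 5.9 + 5.8 × 1.4 = 82.6 + 8.12 = 90.72 mm.
Remaining depth = 105.6 − 90.72 = 14.88 mm.
Duration = 14.88 / 5.3 = 2.8 h.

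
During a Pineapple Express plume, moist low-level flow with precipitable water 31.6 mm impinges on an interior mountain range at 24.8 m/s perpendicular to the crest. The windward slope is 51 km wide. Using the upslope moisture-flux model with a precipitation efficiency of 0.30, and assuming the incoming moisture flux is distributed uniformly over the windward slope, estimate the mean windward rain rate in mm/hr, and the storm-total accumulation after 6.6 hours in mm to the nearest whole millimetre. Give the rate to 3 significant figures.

Incoming column moisture flux per unit ridge length: F = V × PW = 24.8 × 31.6 = 783.68 mm·m/s.
Spread over the 51 km slope with efficiency ε = 0.30: R = ε·F/W = 0.30 × 783.68 / 51000 m = 4.610e-03 mm/s.
R = 4.610e-03 × 3600 = 16.6 mm/hr.
Over 6.6 h: total = 16.6 × 6.6 = 109.56 ≈ 110 mm.

R ≈ 16.6 mm/hr; total ≈ 110 mm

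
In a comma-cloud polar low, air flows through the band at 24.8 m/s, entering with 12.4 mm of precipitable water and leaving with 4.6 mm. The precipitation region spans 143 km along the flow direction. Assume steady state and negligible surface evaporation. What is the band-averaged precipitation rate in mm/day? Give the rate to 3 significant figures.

R ≈ 117 mm/day

Column moisture flux per unit crosswind length is F = V × PW.
Inflow: F_in = 24.8 × 12.4 = 307.52 mm·m/s
Outflow: F_out = 24.8 × 4.6 = 114.08 mm·m/s
Steady-state rate R = (F_in − F_out)/L = (307.52 − 114.08) / 143000 m = 1.353e-03 mm/s.
R = 1.353e-03 × 3600 × 24 = 117 mm/day.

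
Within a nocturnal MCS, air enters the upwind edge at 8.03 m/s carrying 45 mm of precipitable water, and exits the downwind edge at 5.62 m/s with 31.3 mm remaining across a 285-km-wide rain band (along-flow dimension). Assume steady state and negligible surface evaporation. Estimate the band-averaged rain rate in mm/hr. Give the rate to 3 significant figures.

Column moisture flux per unit crosswind length is F = V × PW.
Inflow: F_in = 8.03 × 45 = 361.35 mm·m/s
Outflow: F_out = 5.62 × 31.3 = 175.906 mm·m/s
Steady-state rate R = (F_in − F_out)/L = (361.35 − 175.906) / 285000 m = 6.507e-04 mm/s.
R = 6.507e-04 × 3600 = 2.34 mm/hr.

R ≈ 2.34 mm/hr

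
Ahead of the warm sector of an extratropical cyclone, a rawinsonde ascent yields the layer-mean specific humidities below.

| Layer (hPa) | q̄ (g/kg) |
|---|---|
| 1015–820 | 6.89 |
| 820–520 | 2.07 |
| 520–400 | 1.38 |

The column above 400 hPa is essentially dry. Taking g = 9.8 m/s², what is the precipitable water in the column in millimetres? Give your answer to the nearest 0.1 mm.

PW ≈ 21.7 mm

Precipitable water is the column-integrated vapour mass per unit area: PW = (1/g) Σ q̄ Δp, with q in kg/kg and Δp in Pa (1 kg/m² of water = 1 mm).
Layer 1015–820 hPa: Δp = 195 hPa = 19500 Pa, q̄ = 0.00689 kg/kg → 0.00689 × 19500 / 9.8 = 13.71 mm
Layer 820–520 hPa: Δp = 300 hPa = 30000 Pa, q̄ = 0.00207 kg/kg → 0.00207 × 30000 / 9.8 = 6.34 mm
Layer 520–400 hPa: Δp = 120 hPa = 12000 Pa, q̄ = 0.00138 kg/kg → 0.00138 × 12000 / 9.8 = 1.69 mm
PW = 13.71 + 6.34 + 1.69 = 21.74 ≈ 21.7 mm.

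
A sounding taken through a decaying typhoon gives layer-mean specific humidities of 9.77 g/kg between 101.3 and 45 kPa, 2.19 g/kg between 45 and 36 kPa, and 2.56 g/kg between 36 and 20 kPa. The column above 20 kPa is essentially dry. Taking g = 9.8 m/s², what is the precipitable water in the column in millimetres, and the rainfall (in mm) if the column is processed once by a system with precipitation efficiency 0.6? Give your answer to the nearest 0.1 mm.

Precipitable water is the column-integrated vapour mass per unit area: PW = (1/g) Σ q̄ Δp, with q in kg/kg and Δp in Pa (1 kg/m² of water = 1 mm).
Layer 101.3–45 kPa: Δp = 563 hPa = 56300 Pa, q̄ = 0.00977 kg/kg → 0.00977 × 56300 / 9.8 = 56.13 mm
Layer 45–36 kPa: Δp = 90 hPa = 9000 Pa, q̄ = 0.00219 kg/kg → 0.00219 × 9000 / 9.8 = 2.01 mm
Layer 36–20 kPa: Δp = 160 hPa = 16000 Pa, q̄ = 0.00256 kg/kg → 0.00256 × 16000 / 9.8 = 4.18 mm
PW = 56.13 + 2.01 + 4.18 = 62.32 ≈ 62.3 mm.
Rainfall = ε × PW = 0.6 × 62.3 = 37.4 mm.

PW ≈ 62.3 mm; rainfall ≈ 37.4 mm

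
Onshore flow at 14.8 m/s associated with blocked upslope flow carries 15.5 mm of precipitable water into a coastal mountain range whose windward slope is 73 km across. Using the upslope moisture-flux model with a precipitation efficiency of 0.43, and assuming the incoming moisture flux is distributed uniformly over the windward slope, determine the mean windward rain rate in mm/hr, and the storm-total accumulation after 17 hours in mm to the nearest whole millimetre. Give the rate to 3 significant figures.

Incoming column moisture flux per unit ridge length: F = V × PW = 14.8 × 15.5 = 229.4 mm·m/s.
Spread over the 73 km slope with efficiency ε = 0.43: R = ε·F/W = 0.43 × 229.4 / 73000 m = 1.351e-03 mm/s.
R = 1.351e-03 × 3600 = 4.86 mm/hr.
Over 17 h: total = 4.86 × 17 = 82.62 ≈ 83 mm.

R ≈ 4.86 mm/hr; total ≈ 83 mm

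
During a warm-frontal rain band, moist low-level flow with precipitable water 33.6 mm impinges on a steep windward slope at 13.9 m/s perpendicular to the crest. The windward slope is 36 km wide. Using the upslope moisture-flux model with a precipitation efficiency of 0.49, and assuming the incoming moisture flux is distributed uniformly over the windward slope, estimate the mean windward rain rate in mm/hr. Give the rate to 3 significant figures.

Incoming column moisture flux per unit ridge length: F = V × PW = 13.9 × 33.6 = 467.04 mm·m/s.
Spread over the 36 km slope with efficiency ε = 0.49: R = ε·F/W = 0.49 × 467.04 / 36000 m = 6.357e-03 mm/s.
R = 6.357e-03 × 3600 = 22.9 mm/hr.

R ≈ 22.9 mm/hr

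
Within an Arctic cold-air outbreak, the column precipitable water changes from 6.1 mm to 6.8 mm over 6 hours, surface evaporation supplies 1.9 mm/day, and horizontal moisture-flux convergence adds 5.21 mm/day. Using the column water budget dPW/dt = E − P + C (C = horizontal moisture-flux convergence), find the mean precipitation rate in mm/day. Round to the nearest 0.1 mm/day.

dPW/dt = (6.8 − 6.1) mm / (6/24 day) = +2.800 mm/day.
P = E + C − dPW/dt = 1.9 + (5.21) − (+2.800) = 4.3 mm/day.

P ≈ 4.3 mm/day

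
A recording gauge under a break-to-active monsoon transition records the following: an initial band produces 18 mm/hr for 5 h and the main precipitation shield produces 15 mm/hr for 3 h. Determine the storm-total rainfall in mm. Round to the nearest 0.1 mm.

total ≈ 135.0 mm

Total = Σ Rᵢ Δtᵢ = 18 × 5 + 15 × 3
      = 90 + 45 = 135.0 mm.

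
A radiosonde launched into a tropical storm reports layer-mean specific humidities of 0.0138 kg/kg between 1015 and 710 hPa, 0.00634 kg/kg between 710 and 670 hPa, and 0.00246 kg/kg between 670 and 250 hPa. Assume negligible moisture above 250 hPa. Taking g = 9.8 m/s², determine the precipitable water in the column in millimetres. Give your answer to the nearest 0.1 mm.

PW ≈ 56.1 mm

Precipitable water is the column-integrated vapour mass per unit area: PW = (1/g) Σ q̄ Δp, with q in kg/kg and Δp in Pa (1 kg/m² of water = 1 mm).
Layer 1015–710 hPa: Δp = 305 hPa = 30500 Pa, q̄ = 0.0138 kg/kg → 0.0138 × 30500 / 9.8 = 42.95 mm
Layer 710–670 hPa: Δp = 40 hPa = 4000 Pa, q̄ = 0.00634 kg/kg → 0.00634 × 4000 / 9.8 = 2.59 mm
Layer 670–250 hPa: Δp = 420 hPa = 42000 Pa, q̄ = 0.00246 kg/kg → 0.00246 × 42000 / 9.8 = 10.54 mm
PW = 42.95 + 2.59 + 10.54 = 56.08 ≈ 56.1 mm.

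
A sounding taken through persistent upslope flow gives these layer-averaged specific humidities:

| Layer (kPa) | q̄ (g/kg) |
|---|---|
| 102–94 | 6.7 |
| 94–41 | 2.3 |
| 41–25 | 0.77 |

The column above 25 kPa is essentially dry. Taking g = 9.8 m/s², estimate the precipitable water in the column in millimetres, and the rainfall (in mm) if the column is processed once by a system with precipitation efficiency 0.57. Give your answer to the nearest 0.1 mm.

PW ≈ 19.2 mm; rainfall ≈ 10.9 mm

Precipitable water is the column-integrated vapour mass per unit area: PW = (1/g) Σ q̄ Δp, with q in kg/kg and Δp in Pa (1 kg/m² of water = 1 mm).
Layer 102–94 kPa: Δp = 80 hPa = 8000 Pa, q̄ = 0.0067 kg/kg → 0.0067 × 8000 / 9.8 = 5.47 mm
Layer 94–41 kPa: Δp = 530 hPa = 53000 Pa, q̄ = 0.0023 kg/kg → 0.0023 × 53000 / 9.8 = 12.44 mm
Layer 41–25 kPa: Δp = 160 hPa = 16000 Pa, q̄ = 0.00077 kg/kg → 0.00077 × 16000 / 9.8 = 1.26 mm
PW = 5.47 + 12.44 + 1.26 = 19.17 ≈ 19.2 mm.
Rainfall = ε × PW = 0.57 × 19.2 = 10.9 mm.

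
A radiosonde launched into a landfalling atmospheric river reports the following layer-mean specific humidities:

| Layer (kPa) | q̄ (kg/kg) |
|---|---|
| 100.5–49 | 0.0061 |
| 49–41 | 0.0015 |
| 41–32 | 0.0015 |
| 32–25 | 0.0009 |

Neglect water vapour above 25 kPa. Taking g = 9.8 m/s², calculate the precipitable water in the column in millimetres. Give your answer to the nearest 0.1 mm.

Precipitable water is the column-integrated vapour mass per unit area: PW = (1/g) Σ q̄ Δp, with q in kg/kg and Δp in Pa (1 kg/m² of water = 1 mm).
Layer 100.5–49 kPa: Δp = 515 hPa = 51500 Pa, q̄ = 0.0061 kg/kg → 0.0061 × 51500 / 9.8 = 32.06 mm
Layer 49–41 kPa: Δp = 80 hPa = 8000 Pa, q̄ = 0.0015 kg/kg → 0.0015 × 8000 / 9.8 = 1.22 mm
Layer 41–32 kPa: Δp = 90 hPa = 9000 Pa, q̄ = 0.0015 kg/kg → 0.0015 × 9000 / 9.8 = 1.38 mm
Layer 32–25 kPa: Δp = 70 hPa = 7000 Pa, q̄ = 0.0009 kg/kg → 0.0009 × 7000 / 9.8 = 0.64 mm
PW = 32.06 + 1.22 + 1.38 + 0.64 = 35.30 ≈ 35.3 mm.

PW ≈ 35.3 mm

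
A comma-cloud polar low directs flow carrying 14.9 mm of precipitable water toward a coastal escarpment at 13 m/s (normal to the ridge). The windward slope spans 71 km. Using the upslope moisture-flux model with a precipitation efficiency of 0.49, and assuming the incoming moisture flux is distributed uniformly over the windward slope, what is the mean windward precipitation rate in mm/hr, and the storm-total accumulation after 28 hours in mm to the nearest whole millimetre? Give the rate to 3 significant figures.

Incoming column moisture flux per unit ridge length: F = V × PW = 13 × 14.9 = 193.7 mm·m/s.
Spread over the 71 km slope with efficiency ε = 0.49: R = ε·F/W = 0.49 × 193.7 / 71000 m = 1.337e-03 mm/s.
R = 1.337e-03 × 3600 = 4.81 mm/hr.
Over 28 h: total = 4.81 × 28 = 134.68 ≈ 135 mm.

R ≈ 4.81 mm/hr; total ≈ 135 mm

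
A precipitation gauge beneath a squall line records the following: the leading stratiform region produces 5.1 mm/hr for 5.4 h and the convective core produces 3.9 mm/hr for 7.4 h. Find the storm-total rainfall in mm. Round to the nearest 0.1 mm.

total ≈ 56.4 mm

Total = Σ Rᵢ Δtᵢ = 5.1 × 5.4 + 3.9 × 7.4
      = 27.54 + 28.86 = 56.4 mm.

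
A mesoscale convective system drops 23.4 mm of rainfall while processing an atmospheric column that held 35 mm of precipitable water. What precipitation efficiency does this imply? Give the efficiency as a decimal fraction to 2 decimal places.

ε ≈ 0.67

ε = rainfall / PW = 23.4 / 35 = 0.67.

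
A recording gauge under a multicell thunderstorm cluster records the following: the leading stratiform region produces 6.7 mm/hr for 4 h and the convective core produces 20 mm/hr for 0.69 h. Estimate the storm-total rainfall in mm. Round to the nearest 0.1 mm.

total ≈ 40.6 mm

Total = Σ Rᵢ Δtᵢ = 6.7 × 4 + 20 × 0.69
      = 26.8 + 13.8 = 40.6 mm.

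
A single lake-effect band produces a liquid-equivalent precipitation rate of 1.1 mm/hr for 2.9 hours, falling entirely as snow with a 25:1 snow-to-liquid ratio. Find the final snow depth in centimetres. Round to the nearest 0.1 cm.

snow depth ≈ 8.0 cm

Liquid-equivalent depth = 1.1 × 2.9 = 3.19 mm.
Snow depth = 3.19 mm × 25 = 79.75 mm = 8.0 cm.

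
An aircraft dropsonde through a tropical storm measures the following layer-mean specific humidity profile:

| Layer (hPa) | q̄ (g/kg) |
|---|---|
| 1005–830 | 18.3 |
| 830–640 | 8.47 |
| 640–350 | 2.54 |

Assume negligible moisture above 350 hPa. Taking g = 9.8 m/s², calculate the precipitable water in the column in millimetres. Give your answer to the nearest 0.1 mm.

Precipitable water is the column-integrated vapour mass per unit area: PW = (1/g) Σ q̄ Δp, with q in kg/kg and Δp in Pa (1 kg/m² of water = 1 mm).
Layer 1005–830 hPa: Δp = 175 hPa = 17500 Pa, q̄ = 0.0183 kg/kg → 0.0183 × 17500 / 9.8 = 32.68 mm
Layer 830–640 hPa: Δp = 190 hPa = 19000 Pa, q̄ = 0.00847 kg/kg → 0.00847 × 19000 / 9.8 = 16.42 mm
Layer 640–350 hPa: Δp = 290 hPa = 29000 Pa, q̄ = 0.00254 kg/kg → 0.00254 × 29000 / 9.8 = 7.52 mm
PW = 32.68 + 16.42 + 7.52 = 56.62 ≈ 56.6 mm.

PW ≈ 56.6 mm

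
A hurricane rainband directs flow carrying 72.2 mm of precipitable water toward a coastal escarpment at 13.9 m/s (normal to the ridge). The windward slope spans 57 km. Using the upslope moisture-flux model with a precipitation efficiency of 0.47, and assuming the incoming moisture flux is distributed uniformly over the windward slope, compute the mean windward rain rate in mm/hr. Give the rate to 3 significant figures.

Incoming column moisture flux per unit ridge length: F = V × PW = 13.9 × 72.2 = 1003.58 mm·m/s.
Spread over the 57 km slope with efficiency ε = 0.47: R = ε·F/W = 0.47 × 1003.58 / 57000 m = 8.275e-03 mm/s.
R = 8.275e-03 × 3600 = 29.8 mm/hr.

R ≈ 29.8 mm/hr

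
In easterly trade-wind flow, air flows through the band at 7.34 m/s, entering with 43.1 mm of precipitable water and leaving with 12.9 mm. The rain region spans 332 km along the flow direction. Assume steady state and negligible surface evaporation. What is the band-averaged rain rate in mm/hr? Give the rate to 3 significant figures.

R ≈ 2.40 mm/hr

Column moisture flux per unit crosswind length is F = V × PW.
Inflow: F_in = 7.34 × 43.1 = 316.354 mm·m/s
Outflow: F_out = 7.34 × 12.9 = 94.686 mm·m/s
Steady-state rate R = (F_in − F_out)/L = (316.354 − 94.686) / 332000 m = 6.677e-04 mm/s.
R = 6.677e-04 × 3600 = 2.40 mm/hr.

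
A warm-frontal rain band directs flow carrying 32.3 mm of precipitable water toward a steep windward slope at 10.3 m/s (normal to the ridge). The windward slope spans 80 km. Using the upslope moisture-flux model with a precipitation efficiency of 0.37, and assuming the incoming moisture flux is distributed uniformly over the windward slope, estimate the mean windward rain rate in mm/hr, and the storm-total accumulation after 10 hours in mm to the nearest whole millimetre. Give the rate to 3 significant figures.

Incoming column moisture flux per unit ridge length: F = V × PW = 10.3 × 32.3 = 332.69 mm·m/s.
Spread over the 80 km slope with efficiency ε = 0.37: R = ε·F/W = 0.37 × 332.69 / 80000 m = 1.539e-03 mm/s.
R = 1.539e-03 × 3600 = 5.54 mm/hr.
Over 10 h: total = 5.54 × 10 = 55.4 ≈ 55 mm.

R ≈ 5.54 mm/hr; total ≈ 55 mm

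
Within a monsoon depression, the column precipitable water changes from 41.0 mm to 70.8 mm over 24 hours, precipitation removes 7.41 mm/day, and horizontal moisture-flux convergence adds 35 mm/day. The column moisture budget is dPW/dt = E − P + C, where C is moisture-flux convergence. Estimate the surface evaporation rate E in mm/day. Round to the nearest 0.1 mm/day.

dPW/dt = (70.8 − 41.0) mm / (24/24 day) = +29.800 mm/day.
E = dPW/dt + P − C = (+29.800) + 7.41 − (35) = 2.2 mm/day.

E ≈ 2.2 mm/day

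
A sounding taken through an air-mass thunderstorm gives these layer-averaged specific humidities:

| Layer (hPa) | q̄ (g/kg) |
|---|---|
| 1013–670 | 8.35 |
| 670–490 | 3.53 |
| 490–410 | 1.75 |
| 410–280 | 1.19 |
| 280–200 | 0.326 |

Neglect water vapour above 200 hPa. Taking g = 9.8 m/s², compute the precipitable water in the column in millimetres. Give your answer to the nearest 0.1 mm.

Precipitable water is the column-integrated vapour mass per unit area: PW = (1/g) Σ q̄ Δp, with q in kg/kg and Δp in Pa (1 kg/m² of water = 1 mm).
Layer 1013–670 hPa: Δp = 343 hPa = 34300 Pa, q̄ = 0.00835 kg/kg → 0.00835 × 34300 / 9.8 = 29.22 mm
Layer 670–490 hPa: Δp = 180 hPa = 18000 Pa, q̄ = 0.00353 kg/kg → 0.00353 × 18000 / 9.8 = 6.48 mm
Layer 490–410 hPa: Δp = 80 hPa = 8000 Pa, q̄ = 0.00175 kg/kg → 0.00175 × 8000 / 9.8 = 1.43 mm
Layer 410–280 hPa: Δp = 130 hPa = 13000 Pa, q̄ = 0.00119 kg/kg → 0.00119 × 13000 / 9.8 = 1.58 mm
Layer 280–200 hPa: Δp = 80 hPa = 8000 Pa, q̄ = 0.000326 kg/kg → 0.000326 × 8000 / 9.8 = 0.27 mm
PW = 29.22 + 6.48 + 1.43 + 1.58 + 0.27 = 38.98 ≈ 39.0 mm.

PW ≈ 39.0 mm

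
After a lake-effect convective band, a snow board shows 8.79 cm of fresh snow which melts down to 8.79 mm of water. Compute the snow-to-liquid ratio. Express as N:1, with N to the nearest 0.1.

Ratio = snow depth / SWE = 87.9 mm / 8.79 mm = 10.0, i.e. 10.0:1.

ratio ≈ 10.0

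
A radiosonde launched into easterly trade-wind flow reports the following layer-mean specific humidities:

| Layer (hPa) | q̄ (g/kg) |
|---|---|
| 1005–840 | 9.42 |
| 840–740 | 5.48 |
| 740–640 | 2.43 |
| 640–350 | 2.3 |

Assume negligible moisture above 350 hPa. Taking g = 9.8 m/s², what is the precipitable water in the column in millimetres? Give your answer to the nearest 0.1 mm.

PW ≈ 30.7 mm

Precipitable water is the column-integrated vapour mass per unit area: PW = (1/g) Σ q̄ Δp, with q in kg/kg and Δp in Pa (1 kg/m² of water = 1 mm).
Layer 1005–840 hPa: Δp = 165 hPa = 16500 Pa, q̄ = 0.00942 kg/kg → 0.00942 × 16500 / 9.8 = 15.86 mm
Layer 840–740 hPa: Δp = 100 hPa = 10000 Pa, q̄ = 0.00548 kg/kg → 0.00548 × 10000 / 9.8 = 5.59 mm
Layer 740–640 hPa: Δp = 100 hPa = 10000 Pa, q̄ = 0.00243 kg/kg → 0.00243 × 10000 / 9.8 = 2.48 mm
Layer 640–350 hPa: Δp = 290 hPa = 29000 Pa, q̄ = 0.0023 kg/kg → 0.0023 × 29000 / 9.8 = 6.81 mm
PW = 15.86 + 5.59 + 2.48 + 6.81 = 30.74 ≈ 30.7 mm.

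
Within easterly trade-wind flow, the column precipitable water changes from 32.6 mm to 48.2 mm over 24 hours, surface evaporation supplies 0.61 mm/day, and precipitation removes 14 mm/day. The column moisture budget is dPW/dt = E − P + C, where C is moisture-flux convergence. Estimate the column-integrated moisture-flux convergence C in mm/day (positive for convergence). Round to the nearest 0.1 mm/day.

dPW/dt = (48.2 − 32.6) mm / (24/24 day) = +15.600 mm/day.
C = dPW/dt − E + P = (+15.600) − 0.61 + 14 = 29.0 mm/day.

C ≈ 29.0 mm/day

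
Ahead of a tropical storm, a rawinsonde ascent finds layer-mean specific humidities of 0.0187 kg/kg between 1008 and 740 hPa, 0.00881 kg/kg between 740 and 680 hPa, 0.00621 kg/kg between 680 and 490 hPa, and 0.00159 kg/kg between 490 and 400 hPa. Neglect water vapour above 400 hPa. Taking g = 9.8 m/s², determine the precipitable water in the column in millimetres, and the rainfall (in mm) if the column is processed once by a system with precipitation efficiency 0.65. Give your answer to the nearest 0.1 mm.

Precipitable water is the column-integrated vapour mass per unit area: PW = (1/g) Σ q̄ Δp, with q in kg/kg and Δp in Pa (1 kg/m² of water = 1 mm).
Layer 1008–740 hPa: Δp = 268 hPa = 26800 Pa, q̄ = 0.0187 kg/kg → 0.0187 × 26800 / 9.8 = 51.14 mm
Layer 740–680 hPa: Δp = 60 hPa = 6000 Pa, q̄ = 0.00881 kg/kg → 0.00881 × 6000 / 9.8 = 5.39 mm
Layer 680–490 hPa: Δp = 190 hPa = 19000 Pa, q̄ = 0.00621 kg/kg → 0.00621 × 19000 / 9.8 = 12.04 mm
Layer 490–400 hPa: Δp = 90 hPa = 9000 Pa, q̄ = 0.00159 kg/kg → 0.00159 × 9000 / 9.8 = 1.46 mm
PW = 51.14 + 5.39 + 12.04 + 1.46 = 70.03 ≈ 70.0 mm.
Rainfall = ε × PW = 0.65 × 70.0 = 45.5 mm.

PW ≈ 70.0 mm; rainfall ≈ 45.5 mm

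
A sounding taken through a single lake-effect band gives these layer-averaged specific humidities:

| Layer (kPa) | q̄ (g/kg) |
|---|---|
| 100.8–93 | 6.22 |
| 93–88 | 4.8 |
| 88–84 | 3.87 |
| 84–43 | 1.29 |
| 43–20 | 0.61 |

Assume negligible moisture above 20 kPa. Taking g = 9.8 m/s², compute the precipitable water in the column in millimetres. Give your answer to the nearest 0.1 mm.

PW ≈ 15.8 mm

Precipitable water is the column-integrated vapour mass per unit area: PW = (1/g) Σ q̄ Δp, with q in kg/kg and Δp in Pa (1 kg/m² of water = 1 mm).
Layer 100.8–93 kPa: Δp = 78 hPa = 7800 Pa, q̄ = 0.00622 kg/kg → 0.00622 × 7800 / 9.8 = 4.95 mm
Layer 93–88 kPa: Δp = 50 hPa = 5000 Pa, q̄ = 0.0048 kg/kg → 0.0048 × 5000 / 9.8 = 2.45 mm
Layer 88–84 kPa: Δp = 40 hPa = 4000 Pa, q̄ = 0.00387 kg/kg → 0.00387 × 4000 / 9.8 = 1.58 mm
Layer 84–43 kPa: Δp = 410 hPa = 41000 Pa, q̄ = 0.00129 kg/kg → 0.00129 × 41000 / 9.8 = 5.40 mm
Layer 43–20 kPa: Δp = 230 hPa = 23000 Pa, q̄ = 0.00061 kg/kg → 0.00061 × 23000 / 9.8 = 1.43 mm
PW = 4.95 + 2.45 + 1.58 + 5.40 + 1.43 = 15.81 ≈ 15.8 mm.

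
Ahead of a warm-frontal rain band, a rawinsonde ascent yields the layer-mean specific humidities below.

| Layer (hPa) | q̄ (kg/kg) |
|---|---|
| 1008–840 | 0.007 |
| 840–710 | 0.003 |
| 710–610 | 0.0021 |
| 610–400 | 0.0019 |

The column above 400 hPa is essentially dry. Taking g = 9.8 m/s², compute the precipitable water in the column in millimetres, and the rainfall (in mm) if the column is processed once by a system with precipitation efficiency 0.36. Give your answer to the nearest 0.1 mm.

Precipitable water is the column-integrated vapour mass per unit area: PW = (1/g) Σ q̄ Δp, with q in kg/kg and Δp in Pa (1 kg/m² of water = 1 mm).
Layer 1008–840 hPa: Δp = 168 hPa = 16800 Pa, q̄ = 0.007 kg/kg → 0.007 × 16800 / 9.8 = 12.00 mm
Layer 840–710 hPa: Δp = 130 hPa = 13000 Pa, q̄ = 0.003 kg/kg → 0.003 × 13000 / 9.8 = 3.98 mm
Layer 710–610 hPa: Δp = 100 hPa = 10000 Pa, q̄ = 0.0021 kg/kg → 0.0021 × 10000 / 9.8 = 2.14 mm
Layer 610–400 hPa: Δp = 210 hPa = 21000 Pa, q̄ = 0.0019 kg/kg → 0.0019 × 21000 / 9.8 = 4.07 mm
PW = 12.00 + 3.98 + 2.14 + 4.07 = 22.19 ≈ 22.2 mm.
Rainfall = ε × PW = 0.36 × 22.2 = 8.0 mm.

PW ≈ 22.2 mm; rainfall ≈ 8.0 mm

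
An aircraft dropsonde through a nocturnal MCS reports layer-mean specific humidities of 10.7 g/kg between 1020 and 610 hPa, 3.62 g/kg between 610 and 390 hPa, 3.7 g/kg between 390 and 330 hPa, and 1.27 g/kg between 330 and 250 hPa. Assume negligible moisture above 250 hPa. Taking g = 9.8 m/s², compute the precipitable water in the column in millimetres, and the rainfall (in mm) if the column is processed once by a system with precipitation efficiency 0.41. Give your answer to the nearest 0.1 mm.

Precipitable water is the column-integrated vapour mass per unit area: PW = (1/g) Σ q̄ Δp, with q in kg/kg and Δp in Pa (1 kg/m² of water = 1 mm).
Layer 1020–610 hPa: Δp = 410 hPa = 41000 Pa, q̄ = 0.0107 kg/kg → 0.0107 × 41000 / 9.8 = 44.77 mm
Layer 610–390 hPa: Δp = 220 hPa = 22000 Pa, q̄ = 0.00362 kg/kg → 0.00362 × 22000 / 9.8 = 8.13 mm
Layer 390–330 hPa: Δp = 60 hPa = 6000 Pa, q̄ = 0.0037 kg/kg → 0.0037 × 6000 / 9.8 = 2.27 mm
Layer 330–250 hPa: Δp = 80 hPa = 8000 Pa, q̄ = 0.00127 kg/kg → 0.00127 × 8000 / 9.8 = 1.04 mm
PW = 44.77 + 8.13 + 2.27 + 1.04 = 56.21 ≈ 56.2 mm.
Rainfall = ε × PW = 0.41 × 56.2 = 23.0 mm.

PW ≈ 56.2 mm; rainfall ≈ 23.0 mm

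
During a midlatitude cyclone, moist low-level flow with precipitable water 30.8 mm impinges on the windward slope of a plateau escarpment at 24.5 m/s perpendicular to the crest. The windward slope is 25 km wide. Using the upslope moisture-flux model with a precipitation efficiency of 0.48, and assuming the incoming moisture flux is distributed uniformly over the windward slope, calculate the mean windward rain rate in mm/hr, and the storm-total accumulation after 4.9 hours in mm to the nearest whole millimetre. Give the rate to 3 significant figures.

R ≈ 52.2 mm/hr; total ≈ 256 mm

Incoming column moisture flux per unit ridge length: F = V × PW = 24.5 × 30.8 = 754.6 mm·m/s.
Spread over the 25 km slope with efficiency ε = 0.48: R = ε·F/W = 0.48 × 754.6 / 25000 m = 1.449e-02 mm/s.
R = 1.449e-02 × 3600 = 52.2 mm/hr.
Over 4.9 h: total = 52.2 × 4.9 = 255.78 ≈ 256 mm.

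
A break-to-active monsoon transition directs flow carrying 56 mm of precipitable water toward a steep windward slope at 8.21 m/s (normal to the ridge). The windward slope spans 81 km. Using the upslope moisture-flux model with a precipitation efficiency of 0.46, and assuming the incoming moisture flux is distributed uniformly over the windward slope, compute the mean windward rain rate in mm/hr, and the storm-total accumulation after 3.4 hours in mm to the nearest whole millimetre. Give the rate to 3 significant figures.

R ≈ 9.40 mm/hr; total ≈ 32 mm

Incoming column moisture flux per unit ridge length: F = V × PW = 8.21 × 56 = 459.76 mm·m/s.
Spread over the 81 km slope with efficiency ε = 0.46: R = ε·F/W = 0.46 × 459.76 / 81000 m = 2.611e-03 mm/s.
R = 2.611e-03 × 3600 = 9.40 mm/hr.
Over 3.4 h: total = 9.40 × 3.4 = 31.96 ≈ 32 mm.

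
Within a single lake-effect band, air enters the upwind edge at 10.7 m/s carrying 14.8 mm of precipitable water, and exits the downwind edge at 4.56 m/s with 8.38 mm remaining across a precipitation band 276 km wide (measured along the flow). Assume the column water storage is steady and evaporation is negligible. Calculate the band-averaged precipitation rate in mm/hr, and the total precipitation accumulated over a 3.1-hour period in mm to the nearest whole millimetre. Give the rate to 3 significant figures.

Column moisture flux per unit crosswind length is F = V × PW.
Inflow: F_in = 10.7 × 14.8 = 158.36 mm·m/s
Outflow: F_out = 4.56 × 8.38 = 38.2128 mm·m/s
Steady-state rate R = (F_in − F_out)/L = (158.36 − 38.2128) / 276000 m = 4.353e-04 mm/s.
R = 4.353e-04 × 3600 = 1.57 mm/hr.
Over 3.1 h: total = 1.57 × 3.1 = 4.867 ≈ 5 mm.

R ≈ 1.57 mm/hr; total ≈ 5 mm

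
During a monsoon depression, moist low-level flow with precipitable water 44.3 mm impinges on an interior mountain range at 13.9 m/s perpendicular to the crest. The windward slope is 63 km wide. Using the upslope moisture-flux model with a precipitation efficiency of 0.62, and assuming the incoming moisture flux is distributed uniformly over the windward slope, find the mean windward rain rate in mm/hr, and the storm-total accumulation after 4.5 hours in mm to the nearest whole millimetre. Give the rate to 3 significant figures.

Incoming column moisture flux per unit ridge length: F = V × PW = 13.9 × 44.3 = 615.77 mm·m/s.
Spread over the 63 km slope with efficiency ε = 0.62: R = ε·F/W = 0.62 × 615.77 / 63000 m = 6.060e-03 mm/s.
R = 6.060e-03 × 3600 = 21.8 mm/hr.
Over 4.5 h: total = 21.8 × 4.5 = 98.1 ≈ 98 mm.

R ≈ 21.8 mm/hr; total ≈ 98 mm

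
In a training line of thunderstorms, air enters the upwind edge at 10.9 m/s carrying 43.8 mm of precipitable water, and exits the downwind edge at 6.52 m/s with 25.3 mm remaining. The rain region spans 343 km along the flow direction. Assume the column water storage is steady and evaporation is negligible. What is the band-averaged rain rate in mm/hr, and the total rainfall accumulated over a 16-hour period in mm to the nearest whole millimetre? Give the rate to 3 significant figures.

Column moisture flux per unit crosswind length is F = V × PW.
Inflow: F_in = 10.9 × 43.8 = 477.42 mm·m/s
Outflow: F_out = 6.52 × 25.3 = 164.956 mm·m/s
Steady-state rate R = (F_in − F_out)/L = (477.42 − 164.956) / 343000 m = 9.110e-04 mm/s.
R = 9.110e-04 × 3600 = 3.28 mm/hr.
Over 16 h: total = 3.28 × 16 = 52.48 ≈ 52 mm.

R ≈ 3.28 mm/hr; total ≈ 52 mm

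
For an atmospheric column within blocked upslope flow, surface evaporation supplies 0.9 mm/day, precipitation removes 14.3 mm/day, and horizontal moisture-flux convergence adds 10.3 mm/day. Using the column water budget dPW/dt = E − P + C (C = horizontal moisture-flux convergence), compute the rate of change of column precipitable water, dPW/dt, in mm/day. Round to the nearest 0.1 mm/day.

dPW/dt ≈ -3.1 mm/day

dPW/dt = E − P + C = 0.9 − 14.3 + (10.3) = -3.1 mm/day.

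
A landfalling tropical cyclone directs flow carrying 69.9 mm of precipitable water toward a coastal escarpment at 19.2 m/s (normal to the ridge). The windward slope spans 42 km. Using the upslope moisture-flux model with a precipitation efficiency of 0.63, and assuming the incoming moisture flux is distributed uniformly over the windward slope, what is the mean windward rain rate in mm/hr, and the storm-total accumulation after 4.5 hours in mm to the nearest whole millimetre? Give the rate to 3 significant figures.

Incoming column moisture flux per unit ridge length: F = V × PW = 19.2 × 69.9 = 1342.08 mm·m/s.
Spread over the 42 km slope with efficiency ε = 0.63: R = ε·F/W = 0.63 × 1342.08 / 42000 m = 2.013e-02 mm/s.
R = 2.013e-02 × 3600 = 72.5 mm/hr.
Over 4.5 h: total = 72.5 × 4.5 = 326.25 ≈ 326 mm.

R ≈ 72.5 mm/hr; total ≈ 326 mm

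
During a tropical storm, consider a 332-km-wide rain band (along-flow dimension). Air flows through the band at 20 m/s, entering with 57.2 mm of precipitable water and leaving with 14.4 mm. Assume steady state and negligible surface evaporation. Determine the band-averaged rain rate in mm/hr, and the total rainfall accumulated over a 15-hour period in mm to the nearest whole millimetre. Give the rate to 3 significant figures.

R ≈ 9.28 mm/hr; total ≈ 139 mm

Column moisture flux per unit crosswind length is F = V × PW.
Inflow: F_in = 20 × 57.2 = 1144 mm·m/s
Outflow: F_out = 20 × 14.4 = 288 mm·m/s
Steady-state rate R = (F_in − F_out)/L = (1144 − 288) / 332000 m = 2.578e-03 mm/s.
R = 2.578e-03 × 3600 = 9.28 mm/hr.
Over 15 h: total = 9.28 × 15 = 139.2 ≈ 139 mm.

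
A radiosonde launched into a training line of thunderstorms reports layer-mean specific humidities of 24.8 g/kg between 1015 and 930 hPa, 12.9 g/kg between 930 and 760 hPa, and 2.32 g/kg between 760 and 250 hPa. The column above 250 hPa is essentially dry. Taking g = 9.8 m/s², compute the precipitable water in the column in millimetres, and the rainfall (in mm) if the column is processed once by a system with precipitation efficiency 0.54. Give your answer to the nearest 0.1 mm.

PW ≈ 56.0 mm; rainfall ≈ 30.2 mm

Precipitable water is the column-integrated vapour mass per unit area: PW = (1/g) Σ q̄ Δp, with q in kg/kg and Δp in Pa (1 kg/m² of water = 1 mm).
Layer 1015–930 hPa: Δp = 85 hPa = 8500 Pa, q̄ = 0.0248 kg/kg → 0.0248 × 8500 / 9.8 = 21.51 mm
Layer 930–760 hPa: Δp = 170 hPa = 17000 Pa, q̄ = 0.0129 kg/kg → 0.0129 × 17000 / 9.8 = 22.38 mm
Layer 760–250 hPa: Δp = 510 hPa = 51000 Pa, q̄ = 0.00232 kg/kg → 0.00232 × 51000 / 9.8 = 12.07 mm
PW = 21.51 + 22.38 + 12.07 = 55.96 ≈ 56.0 mm.
Rainfall = ε × PW = 0.54 × 56.0 = 30.2 mm.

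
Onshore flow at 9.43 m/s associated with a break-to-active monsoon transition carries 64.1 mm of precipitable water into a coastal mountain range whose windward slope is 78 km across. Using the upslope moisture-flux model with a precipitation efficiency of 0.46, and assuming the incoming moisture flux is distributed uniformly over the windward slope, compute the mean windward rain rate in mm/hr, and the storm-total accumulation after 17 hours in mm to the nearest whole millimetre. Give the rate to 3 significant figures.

Incoming column moisture flux per unit ridge length: F = V × PW = 9.43 × 64.1 = 604.463 mm·m/s.
Spread over the 78 km slope with efficiency ε = 0.46: R = ε·F/W = 0.46 × 604.463 / 78000 m = 3.565e-03 mm/s.
R = 3.565e-03 × 3600 = 12.8 mm/hr.
Over 17 h: total = 12.8 × 17 = 217.6 ≈ 218 mm.

R ≈ 12.8 mm/hr; total ≈ 218 mm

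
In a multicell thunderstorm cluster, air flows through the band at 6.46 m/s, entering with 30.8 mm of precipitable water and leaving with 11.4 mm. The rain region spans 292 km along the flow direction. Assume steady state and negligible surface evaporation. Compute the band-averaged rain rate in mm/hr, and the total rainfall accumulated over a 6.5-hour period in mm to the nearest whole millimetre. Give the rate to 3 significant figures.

R ≈ 1.55 mm/hr; total ≈ 10 mm

Column moisture flux per unit crosswind length is F = V × PW.
Inflow: F_in = 6.46 × 30.8 = 198.968 mm·m/s
Outflow: F_out = 6.46 × 11.4 = 73.644 mm·m/s
Steady-state rate R = (F_in − F_out)/L = (198.968 − 73.644) / 292000 m = 4.292e-04 mm/s.
R = 4.292e-04 × 3600 = 1.55 mm/hr.
Over 6.5 h: total = 1.55 × 6.5 = 10.075 ≈ 10 mm.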